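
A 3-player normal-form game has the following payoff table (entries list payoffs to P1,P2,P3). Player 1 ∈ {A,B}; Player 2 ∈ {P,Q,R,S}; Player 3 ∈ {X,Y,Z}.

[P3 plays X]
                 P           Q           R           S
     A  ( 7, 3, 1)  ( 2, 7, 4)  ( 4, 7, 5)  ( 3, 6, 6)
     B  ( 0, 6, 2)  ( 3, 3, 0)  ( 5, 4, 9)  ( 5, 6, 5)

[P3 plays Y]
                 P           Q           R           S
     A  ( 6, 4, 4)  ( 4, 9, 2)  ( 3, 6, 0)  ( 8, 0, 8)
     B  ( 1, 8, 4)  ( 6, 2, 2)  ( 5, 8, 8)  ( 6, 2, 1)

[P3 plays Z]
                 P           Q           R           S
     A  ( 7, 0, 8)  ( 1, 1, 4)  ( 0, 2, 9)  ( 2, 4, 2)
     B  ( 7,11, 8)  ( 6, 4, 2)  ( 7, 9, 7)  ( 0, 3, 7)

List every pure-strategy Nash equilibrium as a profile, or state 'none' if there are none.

(A,P,X): not NE [P2→R gives 7>3; P3→Z gives 8>1]
(A,P,Y): not NE [P2→Q gives 9>4; P3→Z gives 8>4]
(A,P,Z): not NE [P2→S gives 4>0]
(A,Q,X): not NE [P1→B gives 3>2]
(A,Q,Y): not NE [P1→B gives 6>4; P3→Z gives 4>2]
(A,Q,Z): not NE [P1→B gives 6>1; P2→S gives 4>1]
(A,R,X): not NE [P1→B gives 5>4; P3→Z gives 9>5]
(A,R,Y): not NE [P1→B gives 5>3; P2→Q gives 9>6; P3→Z gives 9>0]
(A,R,Z): not NE [P1→B gives 7>0; P2→S gives 4>2]
(A,S,X): not NE [P1→B gives 5>3; P2→R gives 7>6; P3→Y gives 8>6]
(A,S,Y): not NE [P2→Q gives 9>0]
(A,S,Z): not NE [P3→Y gives 8>2]
(B,P,X): not NE [P1→A gives 7>0; P3→Z gives 8>2]
(B,P,Y): not NE [P1→A gives 6>1; P3→Z gives 8>4]
(B,P,Z): NE
(B,Q,X): not NE [P2→S gives 6>3; P3→Z gives 2>0]
(B,Q,Y): not NE [P2→R gives 8>2]
(B,Q,Z): not NE [P2→P gives 11>4]
(B,R,X): not NE [P2→S gives 6>4]
(B,R,Y): not NE [P3→X gives 9>8]
(B,R,Z): not NE [P2→P gives 11>9; P3→X gives 9>7]
(B,S,X): not NE [P3→Z gives 7>5]
(B,S,Y): not NE [P1→A gives 8>6; P2→R gives 8>2; P3→Z gives 7>1]
(B,S,Z): not NE [P1→A gives 2>0; P2→P gives 11>3]

Nash profiles: (B,P,Z)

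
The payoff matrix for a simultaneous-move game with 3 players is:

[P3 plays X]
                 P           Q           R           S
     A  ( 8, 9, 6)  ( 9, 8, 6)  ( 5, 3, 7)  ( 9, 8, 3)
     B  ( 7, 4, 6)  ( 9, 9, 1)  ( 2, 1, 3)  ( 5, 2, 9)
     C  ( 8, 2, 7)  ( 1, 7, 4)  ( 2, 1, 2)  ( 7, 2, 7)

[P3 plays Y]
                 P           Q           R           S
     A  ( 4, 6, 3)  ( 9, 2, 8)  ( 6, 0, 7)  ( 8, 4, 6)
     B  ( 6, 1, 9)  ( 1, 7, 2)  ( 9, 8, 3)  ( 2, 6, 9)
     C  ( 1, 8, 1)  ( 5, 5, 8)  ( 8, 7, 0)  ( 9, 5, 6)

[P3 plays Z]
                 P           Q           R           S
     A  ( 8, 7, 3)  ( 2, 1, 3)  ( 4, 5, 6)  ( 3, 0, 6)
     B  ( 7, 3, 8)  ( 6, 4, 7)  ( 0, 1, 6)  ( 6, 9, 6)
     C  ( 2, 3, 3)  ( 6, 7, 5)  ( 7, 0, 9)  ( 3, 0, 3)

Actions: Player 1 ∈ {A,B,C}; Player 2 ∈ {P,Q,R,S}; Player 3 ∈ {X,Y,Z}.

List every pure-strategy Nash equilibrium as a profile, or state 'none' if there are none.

NE set: (A,P,X)

(A,P,X): NE
(A,P,Y): not NE [P1→B gives 6>4; P3→X gives 6>3]
(A,P,Z): not NE [P3→X gives 6>3]
(A,Q,X): not NE [P2→P gives 9>8; P3→Y gives 8>6]
(A,Q,Y): not NE [P2→P gives 6>2]
(A,Q,Z): not NE [P1→C gives 6>2; P2→P gives 7>1; P3→Y gives 8>3]
(A,R,X): not NE [P2→P gives 9>3]
(A,R,Y): not NE [P1→B gives 9>6; P2→P gives 6>0]
(A,R,Z): not NE [P1→C gives 7>4; P2→P gives 7>5; P3→Y gives 7>6]
(A,S,X): not NE [P2→P gives 9>8; P3→Z gives 6>3]
(A,S,Y): not NE [P1→C gives 9>8; P2→P gives 6>4]
(A,S,Z): not NE [P1→B gives 6>3; P2→P gives 7>0]
(B,P,X): not NE [P1→C gives 8>7; P2→Q gives 9>4; P3→Y gives 9>6]
(B,P,Y): not NE [P2→R gives 8>1]
(B,P,Z): not NE [P1→A gives 8>7; P2→S gives 9>3; P3→Y gives 9>8]
(B,Q,X): not NE [P3→Z gives 7>1]
(B,Q,Y): not NE [P1→A gives 9>1; P2→R gives 8>7; P3→Z gives 7>2]
(B,Q,Z): not NE [P2→S gives 9>4]
(B,R,X): not NE [P1→A gives 5>2; P2→Q gives 9>1; P3→Z gives 6>3]
(B,R,Y): not NE [P3→Z gives 6>3]
(B,R,Z): not NE [P1→C gives 7>0; P2→S gives 9>1]
(B,S,X): not NE [P1→A gives 9>5; P2→Q gives 9>2]
(B,S,Y): not NE [P1→C gives 9>2; P2→R gives 8>6]
(B,S,Z): not NE [P3→Y gives 9>6]
(C,P,X): not NE [P2→Q gives 7>2]
(C,P,Y): not NE [P1→B gives 6>1; P3→X gives 7>1]
(C,P,Z): not NE [P1→A gives 8>2; P2→Q gives 7>3; P3→X gives 7>3]
(C,Q,X): not NE [P1→B gives 9>1; P3→Y gives 8>4]
(C,Q,Y): not NE [P1→A gives 9>5; P2→P gives 8>5]
(C,Q,Z): not NE [P3→Y gives 8>5]
(C,R,X): not NE [P1→A gives 5>2; P2→Q gives 7>1; P3→Z gives 9>2]
(C,R,Y): not NE [P1→B gives 9>8; P2→P gives 8>7; P3→Z gives 9>0]
(C,R,Z): not NE [P2→Q gives 7>0]
(C,S,X): not NE [P1→A gives 9>7; P2→Q gives 7>2]
(C,S,Y): not NE [P2→P gives 8>5; P3→X gives 7>6]
(C,S,Z): not NE [P1→B gives 6>3; P2→Q gives 7>0; P3→X gives 7>3]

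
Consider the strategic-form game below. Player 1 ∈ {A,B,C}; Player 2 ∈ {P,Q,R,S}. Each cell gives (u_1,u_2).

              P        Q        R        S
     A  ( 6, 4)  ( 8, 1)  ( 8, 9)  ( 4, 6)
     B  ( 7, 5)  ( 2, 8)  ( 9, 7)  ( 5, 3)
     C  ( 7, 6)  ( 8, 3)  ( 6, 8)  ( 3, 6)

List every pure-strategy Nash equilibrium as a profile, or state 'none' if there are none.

Equilibria: none

(A,P): not NE [P1→C gives 7>6; P2→R gives 9>4]
(A,Q): not NE [P2→R gives 9>1]
(A,R): not NE [P1→B gives 9>8]
(A,S): not NE [P1→B gives 5>4; P2→R gives 9>6]
(B,P): not NE [P2→Q gives 8>5]
(B,Q): not NE [P1→C gives 8>2]
(B,R): not NE [P2→Q gives 8>7]
(B,S): not NE [P2→Q gives 8>3]
(C,P): not NE [P2→R gives 8>6]
(C,Q): not NE [P2→R gives 8>3]
(C,R): not NE [P1→B gives 9>6]
(C,S): not NE [P1→B gives 5>3; P2→R gives 8>6]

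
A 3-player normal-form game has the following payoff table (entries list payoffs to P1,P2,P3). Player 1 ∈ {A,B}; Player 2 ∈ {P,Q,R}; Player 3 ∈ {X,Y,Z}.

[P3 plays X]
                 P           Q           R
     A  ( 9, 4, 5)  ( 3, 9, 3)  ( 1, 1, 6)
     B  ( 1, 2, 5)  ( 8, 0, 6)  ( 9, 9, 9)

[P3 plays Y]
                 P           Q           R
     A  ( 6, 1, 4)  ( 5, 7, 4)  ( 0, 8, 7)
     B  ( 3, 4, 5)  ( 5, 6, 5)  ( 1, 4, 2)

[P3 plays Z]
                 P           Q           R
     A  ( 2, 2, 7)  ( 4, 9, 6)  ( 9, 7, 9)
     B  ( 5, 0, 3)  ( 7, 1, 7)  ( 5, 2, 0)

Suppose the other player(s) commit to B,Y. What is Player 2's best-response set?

u_2(P vs B,Y) = 4
u_2(Q vs B,Y) = 6
u_2(R vs B,Y) = 4
max payoff 6 at {Q}

argmax u_2 = {Q}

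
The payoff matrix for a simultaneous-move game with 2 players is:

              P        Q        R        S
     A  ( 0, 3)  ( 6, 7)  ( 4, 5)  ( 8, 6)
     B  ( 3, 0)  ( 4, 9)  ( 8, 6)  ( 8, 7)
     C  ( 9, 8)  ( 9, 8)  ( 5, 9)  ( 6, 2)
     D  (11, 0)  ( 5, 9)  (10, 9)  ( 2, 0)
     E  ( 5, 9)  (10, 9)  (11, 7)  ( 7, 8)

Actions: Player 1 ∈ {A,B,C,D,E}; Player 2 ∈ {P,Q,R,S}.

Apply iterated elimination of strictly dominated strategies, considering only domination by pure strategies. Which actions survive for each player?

P2 drop S (Q beats it: A:7>6 B:9>7 C:8>2 D:9>0 E:9>8)
P1 drop A (C beats it: P:9>0 Q:9>6 R:5>4)
P1 drop B (D beats it: P:11>3 Q:5>4 R:10>8)
P1→{C,D,E} P2→{P,Q,R}

IESDS → P1:{C,D,E} P2:{P,Q,R}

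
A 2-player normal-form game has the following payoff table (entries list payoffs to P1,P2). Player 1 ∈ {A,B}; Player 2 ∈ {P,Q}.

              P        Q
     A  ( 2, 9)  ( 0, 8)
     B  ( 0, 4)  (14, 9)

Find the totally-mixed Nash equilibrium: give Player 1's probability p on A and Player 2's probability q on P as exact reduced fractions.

P1 mixes 5/6 on A; P2 mixes 7/8 on P

P1 indiff ⇒ q·2+(1-q)·0 = q·0+(1-q)·14 ⇒ q(2) = (1-q)(14) ⇒ q = 7/8
P2 indiff ⇒ p·9+(1-p)·4 = p·8+(1-p)·9 ⇒ p(1) = (1-p)(5) ⇒ p = 5/6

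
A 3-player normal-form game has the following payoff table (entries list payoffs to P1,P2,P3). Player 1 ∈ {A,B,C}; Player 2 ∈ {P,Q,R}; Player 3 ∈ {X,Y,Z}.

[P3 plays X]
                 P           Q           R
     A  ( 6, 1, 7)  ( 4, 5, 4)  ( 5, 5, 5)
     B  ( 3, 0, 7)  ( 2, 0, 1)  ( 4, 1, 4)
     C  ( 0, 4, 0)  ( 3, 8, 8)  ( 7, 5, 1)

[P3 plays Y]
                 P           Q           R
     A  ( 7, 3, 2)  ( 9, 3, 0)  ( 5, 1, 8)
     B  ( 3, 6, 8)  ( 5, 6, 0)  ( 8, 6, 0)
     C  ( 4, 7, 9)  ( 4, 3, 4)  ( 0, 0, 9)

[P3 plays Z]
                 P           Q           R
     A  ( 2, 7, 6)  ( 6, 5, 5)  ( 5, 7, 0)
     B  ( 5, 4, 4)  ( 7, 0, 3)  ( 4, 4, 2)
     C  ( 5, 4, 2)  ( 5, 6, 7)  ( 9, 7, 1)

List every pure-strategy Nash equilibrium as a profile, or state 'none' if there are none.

No pure NE.

(A,P,X): not NE [P2→R gives 5>1]
(A,P,Y): not NE [P3→X gives 7>2]
(A,P,Z): not NE [P1→C gives 5>2; P3→X gives 7>6]
(A,Q,X): not NE [P3→Z gives 5>4]
(A,Q,Y): not NE [P3→Z gives 5>0]
(A,Q,Z): not NE [P1→B gives 7>6; P2→R gives 7>5]
(A,R,X): not NE [P1→C gives 7>5; P3→Y gives 8>5]
(A,R,Y): not NE [P1→B gives 8>5; P2→Q gives 3>1]
(A,R,Z): not NE [P1→C gives 9>5; P3→Y gives 8>0]
(B,P,X): not NE [P1→A gives 6>3; P2→R gives 1>0; P3→Y gives 8>7]
(B,P,Y): not NE [P1→A gives 7>3]
(B,P,Z): not NE [P3→Y gives 8>4]
(B,Q,X): not NE [P1→A gives 4>2; P2→R gives 1>0; P3→Z gives 3>1]
(B,Q,Y): not NE [P1→A gives 9>5; P3→Z gives 3>0]
(B,Q,Z): not NE [P2→R gives 4>0]
(B,R,X): not NE [P1→C gives 7>4]
(B,R,Y): not NE [P3→X gives 4>0]
(B,R,Z): not NE [P1→C gives 9>4; P3→X gives 4>2]
(C,P,X): not NE [P1→A gives 6>0; P2→Q gives 8>4; P3→Y gives 9>0]
(C,P,Y): not NE [P1→A gives 7>4]
(C,P,Z): not NE [P2→R gives 7>4; P3→Y gives 9>2]
(C,Q,X): not NE [P1→A gives 4>3]
(C,Q,Y): not NE [P1→A gives 9>4; P2→P gives 7>3; P3→X gives 8>4]
(C,Q,Z): not NE [P1→B gives 7>5; P2→R gives 7>6; P3→X gives 8>7]
(C,R,X): not NE [P2→Q gives 8>5; P3→Y gives 9>1]
(C,R,Y): not NE [P1→B gives 8>0; P2→P gives 7>0]
(C,R,Z): not NE [P3→Y gives 9>1]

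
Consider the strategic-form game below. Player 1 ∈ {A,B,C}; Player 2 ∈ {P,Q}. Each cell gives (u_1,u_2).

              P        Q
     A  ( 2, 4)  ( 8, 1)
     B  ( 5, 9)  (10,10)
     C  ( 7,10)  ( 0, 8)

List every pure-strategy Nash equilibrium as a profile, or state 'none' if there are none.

(A,P): not NE [P1→C gives 7>2]
(A,Q): not NE [P1→B gives 10>8; P2→P gives 4>1]
(B,P): not NE [P1→C gives 7>5; P2→Q gives 10>9]
(B,Q): NE
(C,P): NE
(C,Q): not NE [P1→B gives 10>0; P2→P gives 10>8]

PSNE = {(B,Q), (C,P)}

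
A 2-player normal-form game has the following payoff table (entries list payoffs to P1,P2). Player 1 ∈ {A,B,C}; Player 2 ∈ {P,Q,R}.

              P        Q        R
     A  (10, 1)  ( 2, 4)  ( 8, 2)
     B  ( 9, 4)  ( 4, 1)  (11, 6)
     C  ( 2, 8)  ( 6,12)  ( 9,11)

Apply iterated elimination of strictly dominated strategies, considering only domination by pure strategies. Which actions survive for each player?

Remaining: P1:{B,C} P2:{Q,R}

P2 drop P (R beats it: A:2>1 B:6>4 C:11>8)
P1 drop A (B beats it: Q:4>2 R:11>8)
P1→{B,C} P2→{Q,R}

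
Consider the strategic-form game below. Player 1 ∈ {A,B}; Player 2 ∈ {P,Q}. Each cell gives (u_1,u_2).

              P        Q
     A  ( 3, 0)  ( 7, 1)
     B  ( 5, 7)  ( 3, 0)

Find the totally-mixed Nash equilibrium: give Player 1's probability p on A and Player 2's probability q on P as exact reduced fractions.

P1 indiff ⇒ q·3+(1-q)·7 = q·5+(1-q)·3 ⇒ q(-2) = (1-q)(-4) ⇒ q = 2/3
P2 indiff ⇒ p·0+(1-p)·7 = p·1+(1-p)·0 ⇒ p(-1) = (1-p)(-7) ⇒ p = 7/8

p=7/8, q=2/3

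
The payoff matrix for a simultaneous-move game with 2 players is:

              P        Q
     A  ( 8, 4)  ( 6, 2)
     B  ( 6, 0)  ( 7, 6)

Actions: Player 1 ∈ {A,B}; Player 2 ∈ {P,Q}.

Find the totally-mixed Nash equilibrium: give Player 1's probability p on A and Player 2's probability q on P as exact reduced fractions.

P1 indiff ⇒ q·8+(1-q)·6 = q·6+(1-q)·7 ⇒ q(2) = (1-q)(1) ⇒ q = 1/3
P2 indiff ⇒ p·4+(1-p)·0 = p·2+(1-p)·6 ⇒ p(2) = (1-p)(6) ⇒ p = 3/4

p=3/4, q=1/3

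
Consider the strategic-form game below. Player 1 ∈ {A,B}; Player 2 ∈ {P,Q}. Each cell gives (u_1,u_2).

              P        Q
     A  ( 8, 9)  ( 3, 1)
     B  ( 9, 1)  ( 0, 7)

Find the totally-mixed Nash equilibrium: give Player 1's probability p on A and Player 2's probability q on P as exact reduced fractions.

P1 indiff ⇒ q·8+(1-q)·3 = q·9+(1-q)·0 ⇒ q(-1) = (1-q)(-3) ⇒ q = 3/4
P2 indiff ⇒ p·9+(1-p)·1 = p·1+(1-p)·7 ⇒ p(8) = (1-p)(6) ⇒ p = 3/7

(p,q) = (3/7, 3/4)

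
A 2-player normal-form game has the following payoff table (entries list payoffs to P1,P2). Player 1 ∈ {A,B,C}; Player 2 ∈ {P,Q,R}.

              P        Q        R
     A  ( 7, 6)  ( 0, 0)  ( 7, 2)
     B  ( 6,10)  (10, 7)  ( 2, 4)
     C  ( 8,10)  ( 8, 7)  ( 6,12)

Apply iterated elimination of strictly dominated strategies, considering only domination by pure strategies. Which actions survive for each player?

IESDS → P1:{A,C} P2:{P,R}

P2 drop Q (P beats it: A:6>0 B:10>7 C:10>7)
P1 drop B (A beats it: P:7>6 R:7>2)
P1→{A,C} P2→{P,R}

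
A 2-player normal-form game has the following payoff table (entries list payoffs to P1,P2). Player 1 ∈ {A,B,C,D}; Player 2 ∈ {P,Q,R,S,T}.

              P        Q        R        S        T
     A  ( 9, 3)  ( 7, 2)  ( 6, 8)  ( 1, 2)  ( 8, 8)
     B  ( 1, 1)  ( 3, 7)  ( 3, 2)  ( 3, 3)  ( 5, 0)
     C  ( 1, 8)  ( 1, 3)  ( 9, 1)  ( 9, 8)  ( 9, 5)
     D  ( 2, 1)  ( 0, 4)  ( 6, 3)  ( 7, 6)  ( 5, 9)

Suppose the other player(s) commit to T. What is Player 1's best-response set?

BR_1 = {C}

u_1(A vs T) = 8
u_1(B vs T) = 5
u_1(C vs T) = 9
u_1(D vs T) = 5
max payoff 9 at {C}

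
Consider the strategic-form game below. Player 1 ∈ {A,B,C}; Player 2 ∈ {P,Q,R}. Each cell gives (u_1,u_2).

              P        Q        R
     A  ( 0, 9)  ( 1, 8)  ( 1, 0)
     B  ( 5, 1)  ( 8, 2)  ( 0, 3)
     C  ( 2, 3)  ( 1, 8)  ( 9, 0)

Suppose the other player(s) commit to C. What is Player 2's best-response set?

BR_2 = {Q}

u_2(P vs C) = 3
u_2(Q vs C) = 8
u_2(R vs C) = 0
max payoff 8 at {Q}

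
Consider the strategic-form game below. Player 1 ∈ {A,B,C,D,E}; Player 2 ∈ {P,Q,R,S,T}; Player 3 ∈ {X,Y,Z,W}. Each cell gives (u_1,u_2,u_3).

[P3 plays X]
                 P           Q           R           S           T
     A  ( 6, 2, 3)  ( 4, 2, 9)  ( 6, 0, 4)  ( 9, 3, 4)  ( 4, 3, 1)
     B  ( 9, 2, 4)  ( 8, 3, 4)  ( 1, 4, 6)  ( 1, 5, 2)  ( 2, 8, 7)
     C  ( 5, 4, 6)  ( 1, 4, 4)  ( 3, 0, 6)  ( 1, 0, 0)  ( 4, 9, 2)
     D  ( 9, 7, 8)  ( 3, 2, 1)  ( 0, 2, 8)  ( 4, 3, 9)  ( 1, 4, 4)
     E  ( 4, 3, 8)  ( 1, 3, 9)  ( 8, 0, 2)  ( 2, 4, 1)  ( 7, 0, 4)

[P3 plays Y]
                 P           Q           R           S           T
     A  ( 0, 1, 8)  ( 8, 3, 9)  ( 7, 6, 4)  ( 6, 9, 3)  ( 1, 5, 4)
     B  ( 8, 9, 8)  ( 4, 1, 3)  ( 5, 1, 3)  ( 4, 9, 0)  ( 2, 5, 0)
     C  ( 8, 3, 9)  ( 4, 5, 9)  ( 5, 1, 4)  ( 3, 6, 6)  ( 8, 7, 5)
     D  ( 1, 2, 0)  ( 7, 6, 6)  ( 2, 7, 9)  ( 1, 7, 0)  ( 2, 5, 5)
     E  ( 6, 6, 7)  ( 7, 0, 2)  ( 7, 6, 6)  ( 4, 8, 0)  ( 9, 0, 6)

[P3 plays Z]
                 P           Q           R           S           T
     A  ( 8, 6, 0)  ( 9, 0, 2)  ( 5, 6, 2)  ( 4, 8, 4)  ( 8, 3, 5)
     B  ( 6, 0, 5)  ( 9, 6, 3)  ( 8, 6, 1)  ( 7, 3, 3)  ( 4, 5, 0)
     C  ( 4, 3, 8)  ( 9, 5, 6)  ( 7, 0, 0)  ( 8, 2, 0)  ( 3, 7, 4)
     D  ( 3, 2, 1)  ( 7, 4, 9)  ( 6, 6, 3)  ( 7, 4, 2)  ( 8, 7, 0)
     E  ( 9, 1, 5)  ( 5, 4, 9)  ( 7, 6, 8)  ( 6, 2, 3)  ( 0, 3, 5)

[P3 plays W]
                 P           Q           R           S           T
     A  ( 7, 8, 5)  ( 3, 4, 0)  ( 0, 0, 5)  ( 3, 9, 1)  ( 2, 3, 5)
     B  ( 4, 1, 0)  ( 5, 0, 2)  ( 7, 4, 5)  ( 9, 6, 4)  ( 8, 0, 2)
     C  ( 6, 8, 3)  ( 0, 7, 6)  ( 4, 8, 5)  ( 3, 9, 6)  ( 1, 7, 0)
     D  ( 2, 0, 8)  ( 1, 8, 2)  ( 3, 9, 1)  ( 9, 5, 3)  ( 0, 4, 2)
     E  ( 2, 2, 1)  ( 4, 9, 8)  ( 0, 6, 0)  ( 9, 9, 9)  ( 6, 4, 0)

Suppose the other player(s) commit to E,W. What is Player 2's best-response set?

BR_2 = {Q,S}

u_2(P vs E,W) = 2
u_2(Q vs E,W) = 9
u_2(R vs E,W) = 6
u_2(S vs E,W) = 9
u_2(T vs E,W) = 4
max payoff 9 at {Q,S}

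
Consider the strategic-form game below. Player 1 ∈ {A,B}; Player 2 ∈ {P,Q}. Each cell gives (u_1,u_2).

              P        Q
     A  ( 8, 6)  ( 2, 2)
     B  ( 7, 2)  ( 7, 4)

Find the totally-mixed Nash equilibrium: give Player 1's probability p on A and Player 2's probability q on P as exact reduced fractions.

p=1/3, q=5/6

P1 indiff ⇒ q·8+(1-q)·2 = q·7+(1-q)·7 ⇒ q(1) = (1-q)(5) ⇒ q = 5/6
P2 indiff ⇒ p·6+(1-p)·2 = p·2+(1-p)·4 ⇒ p(4) = (1-p)(2) ⇒ p = 1/3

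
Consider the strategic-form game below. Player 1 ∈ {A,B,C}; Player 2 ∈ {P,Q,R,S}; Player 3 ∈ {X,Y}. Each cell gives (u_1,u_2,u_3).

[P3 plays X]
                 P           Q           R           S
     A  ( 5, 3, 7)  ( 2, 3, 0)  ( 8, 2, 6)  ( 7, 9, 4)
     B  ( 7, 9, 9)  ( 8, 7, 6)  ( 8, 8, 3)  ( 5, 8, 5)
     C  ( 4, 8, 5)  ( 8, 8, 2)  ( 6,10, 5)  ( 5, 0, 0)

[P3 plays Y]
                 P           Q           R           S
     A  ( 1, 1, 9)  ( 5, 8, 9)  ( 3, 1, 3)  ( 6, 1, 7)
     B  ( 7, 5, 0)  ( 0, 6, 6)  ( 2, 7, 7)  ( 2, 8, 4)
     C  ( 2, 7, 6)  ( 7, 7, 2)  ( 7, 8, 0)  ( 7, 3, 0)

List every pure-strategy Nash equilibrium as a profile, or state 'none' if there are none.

PSNE = {(B,P,X)}

(A,P,X): not NE [P1→B gives 7>5; P2→S gives 9>3; P3→Y gives 9>7]
(A,P,Y): not NE [P1→B gives 7>1; P2→Q gives 8>1]
(A,Q,X): not NE [P1→C gives 8>2; P2→S gives 9>3; P3→Y gives 9>0]
(A,Q,Y): not NE [P1→C gives 7>5]
(A,R,X): not NE [P2→S gives 9>2]
(A,R,Y): not NE [P1→C gives 7>3; P2→Q gives 8>1; P3→X gives 6>3]
(A,S,X): not NE [P3→Y gives 7>4]
(A,S,Y): not NE [P1→C gives 7>6; P2→Q gives 8>1]
(B,P,X): NE
(B,P,Y): not NE [P2→S gives 8>5; P3→X gives 9>0]
(B,Q,X): not NE [P2→P gives 9>7]
(B,Q,Y): not NE [P1→C gives 7>0; P2→S gives 8>6]
(B,R,X): not NE [P2→P gives 9>8; P3→Y gives 7>3]
(B,R,Y): not NE [P1→C gives 7>2; P2→S gives 8>7]
(B,S,X): not NE [P1→A gives 7>5; P2→P gives 9>8]
(B,S,Y): not NE [P1→C gives 7>2; P3→X gives 5>4]
(C,P,X): not NE [P1→B gives 7>4; P2→R gives 10>8; P3→Y gives 6>5]
(C,P,Y): not NE [P1→B gives 7>2; P2→R gives 8>7]
(C,Q,X): not NE [P2→R gives 10>8]
(C,Q,Y): not NE [P2→R gives 8>7]
(C,R,X): not NE [P1→B gives 8>6]
(C,R,Y): not NE [P3→X gives 5>0]
(C,S,X): not NE [P1→A gives 7>5; P2→R gives 10>0]
(C,S,Y): not NE [P2→R gives 8>3]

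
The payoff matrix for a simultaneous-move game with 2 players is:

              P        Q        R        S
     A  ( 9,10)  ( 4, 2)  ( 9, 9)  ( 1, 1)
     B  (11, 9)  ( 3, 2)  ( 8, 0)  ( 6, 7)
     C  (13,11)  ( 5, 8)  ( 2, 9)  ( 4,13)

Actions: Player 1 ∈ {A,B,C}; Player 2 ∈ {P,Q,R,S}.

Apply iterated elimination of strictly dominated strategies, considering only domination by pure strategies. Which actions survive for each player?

P2 drop Q (P beats it: A:10>2 B:9>2 C:11>8)
P2 drop R (P beats it: A:10>9 B:9>0 C:11>9)
P1 drop A (B beats it: P:11>9 S:6>1)
P1→{B,C} P2→{P,S}

IESDS → P1:{B,C} P2:{P,S}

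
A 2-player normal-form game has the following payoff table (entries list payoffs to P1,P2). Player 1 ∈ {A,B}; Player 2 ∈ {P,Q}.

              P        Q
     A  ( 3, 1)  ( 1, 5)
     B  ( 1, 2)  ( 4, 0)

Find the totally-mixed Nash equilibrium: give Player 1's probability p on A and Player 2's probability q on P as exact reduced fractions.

P1 indiff ⇒ q·3+(1-q)·1 = q·1+(1-q)·4 ⇒ q(2) = (1-q)(3) ⇒ q = 3/5
P2 indiff ⇒ p·1+(1-p)·2 = p·5+(1-p)·0 ⇒ p(-4) = (1-p)(-2) ⇒ p = 1/3

P1 mixes 1/3 on A; P2 mixes 3/5 on P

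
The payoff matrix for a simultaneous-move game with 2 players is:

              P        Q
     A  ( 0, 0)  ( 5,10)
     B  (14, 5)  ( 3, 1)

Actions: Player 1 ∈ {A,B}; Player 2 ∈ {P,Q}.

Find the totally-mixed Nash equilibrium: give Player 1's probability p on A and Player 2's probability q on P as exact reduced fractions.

P1 indiff ⇒ q·0+(1-q)·5 = q·14+(1-q)·3 ⇒ q(-14) = (1-q)(-2) ⇒ q = 1/8
P2 indiff ⇒ p·0+(1-p)·5 = p·10+(1-p)·1 ⇒ p(-10) = (1-p)(-4) ⇒ p = 2/7

P1 mixes 2/7 on A; P2 mixes 1/8 on P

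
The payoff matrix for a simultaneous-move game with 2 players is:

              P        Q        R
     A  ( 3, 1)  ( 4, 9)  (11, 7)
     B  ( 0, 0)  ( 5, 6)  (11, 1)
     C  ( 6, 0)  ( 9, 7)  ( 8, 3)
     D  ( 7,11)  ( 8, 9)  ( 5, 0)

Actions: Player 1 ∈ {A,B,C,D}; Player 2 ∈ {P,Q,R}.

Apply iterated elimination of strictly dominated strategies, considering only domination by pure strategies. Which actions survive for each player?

P2 drop R (Q beats it: A:9>7 B:6>1 C:7>3 D:9>0)
P1 drop A (C beats it: P:6>3 Q:9>4)
P1 drop B (C beats it: P:6>0 Q:9>5)
P1→{C,D} P2→{P,Q}

Survivors P1:{C,D} P2:{P,Q}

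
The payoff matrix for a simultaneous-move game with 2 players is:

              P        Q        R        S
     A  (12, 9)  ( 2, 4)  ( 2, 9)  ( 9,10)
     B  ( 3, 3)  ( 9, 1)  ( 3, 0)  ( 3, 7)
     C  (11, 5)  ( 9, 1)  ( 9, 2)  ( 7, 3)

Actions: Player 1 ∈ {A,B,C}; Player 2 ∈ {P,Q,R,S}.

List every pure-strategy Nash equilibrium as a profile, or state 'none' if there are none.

Nash profiles: (A,S)

(A,P): not NE [P2→S gives 10>9]
(A,Q): not NE [P1→C gives 9>2; P2→S gives 10>4]
(A,R): not NE [P1→C gives 9>2; P2→S gives 10>9]
(A,S): NE
(B,P): not NE [P1→A gives 12>3; P2→S gives 7>3]
(B,Q): not NE [P2→S gives 7>1]
(B,R): not NE [P1→C gives 9>3; P2→S gives 7>0]
(B,S): not NE [P1→A gives 9>3]
(C,P): not NE [P1→A gives 12>11]
(C,Q): not NE [P2→P gives 5>1]
(C,R): not NE [P2→P gives 5>2]
(C,S): not NE [P1→A gives 9>7; P2→P gives 5>3]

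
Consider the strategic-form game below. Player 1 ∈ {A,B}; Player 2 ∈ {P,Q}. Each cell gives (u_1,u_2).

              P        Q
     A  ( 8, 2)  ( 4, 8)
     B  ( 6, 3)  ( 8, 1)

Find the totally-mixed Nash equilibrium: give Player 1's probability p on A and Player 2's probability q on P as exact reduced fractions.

P1 indiff ⇒ q·8+(1-q)·4 = q·6+(1-q)·8 ⇒ q(2) = (1-q)(4) ⇒ q = 2/3
P2 indiff ⇒ p·2+(1-p)·3 = p·8+(1-p)·1 ⇒ p(-6) = (1-p)(-2) ⇒ p = 1/4

P1 mixes 1/4 on A; P2 mixes 2/3 on P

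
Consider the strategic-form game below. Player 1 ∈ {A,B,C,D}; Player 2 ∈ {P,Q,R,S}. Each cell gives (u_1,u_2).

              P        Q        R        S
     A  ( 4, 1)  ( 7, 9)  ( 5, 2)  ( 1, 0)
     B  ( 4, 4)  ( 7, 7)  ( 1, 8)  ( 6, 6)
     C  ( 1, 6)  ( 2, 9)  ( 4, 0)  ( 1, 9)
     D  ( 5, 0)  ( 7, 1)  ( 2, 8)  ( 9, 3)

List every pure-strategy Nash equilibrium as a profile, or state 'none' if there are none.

(A,P): not NE [P1→D gives 5>4; P2→Q gives 9>1]
(A,Q): NE
(A,R): not NE [P2→Q gives 9>2]
(A,S): not NE [P1→D gives 9>1; P2→Q gives 9>0]
(B,P): not NE [P1→D gives 5>4; P2→R gives 8>4]
(B,Q): not NE [P2→R gives 8>7]
(B,R): not NE [P1→A gives 5>1]
(B,S): not NE [P1→D gives 9>6; P2→R gives 8>6]
(C,P): not NE [P1→D gives 5>1; P2→S gives 9>6]
(C,Q): not NE [P1→D gives 7>2]
(C,R): not NE [P1→A gives 5>4; P2→S gives 9>0]
(C,S): not NE [P1→D gives 9>1]
(D,P): not NE [P2→R gives 8>0]
(D,Q): not NE [P2→R gives 8>1]
(D,R): not NE [P1→A gives 5>2]
(D,S): not NE [P2→R gives 8>3]

PSNE = {(A,Q)}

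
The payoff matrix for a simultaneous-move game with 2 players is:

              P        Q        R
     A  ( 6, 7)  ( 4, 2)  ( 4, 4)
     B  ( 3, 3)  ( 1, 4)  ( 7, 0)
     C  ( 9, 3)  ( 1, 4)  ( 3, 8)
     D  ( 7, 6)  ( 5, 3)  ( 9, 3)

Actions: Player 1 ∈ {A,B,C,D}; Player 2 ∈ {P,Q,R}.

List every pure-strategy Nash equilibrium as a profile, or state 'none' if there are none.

PSNE: ∅

(A,P): not NE [P1→C gives 9>6]
(A,Q): not NE [P1→D gives 5>4; P2→P gives 7>2]
(A,R): not NE [P1→D gives 9>4; P2→P gives 7>4]
(B,P): not NE [P1→C gives 9>3; P2→Q gives 4>3]
(B,Q): not NE [P1→D gives 5>1]
(B,R): not NE [P1→D gives 9>7; P2→Q gives 4>0]
(C,P): not NE [P2→R gives 8>3]
(C,Q): not NE [P1→D gives 5>1; P2→R gives 8>4]
(C,R): not NE [P1→D gives 9>3]
(D,P): not NE [P1→C gives 9>7]
(D,Q): not NE [P2→P gives 6>3]
(D,R): not NE [P2→P gives 6>3]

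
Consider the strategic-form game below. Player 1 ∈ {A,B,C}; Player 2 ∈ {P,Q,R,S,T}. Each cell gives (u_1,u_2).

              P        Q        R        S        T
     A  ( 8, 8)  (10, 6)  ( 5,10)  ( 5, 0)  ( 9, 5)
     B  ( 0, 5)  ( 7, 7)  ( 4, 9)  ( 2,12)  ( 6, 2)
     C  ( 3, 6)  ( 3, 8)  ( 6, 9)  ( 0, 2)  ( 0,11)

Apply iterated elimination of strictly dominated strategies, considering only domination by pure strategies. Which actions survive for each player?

Survivors P1:{A,C} P2:{R,T}

P1 drop B (A beats it: P:8>0 Q:10>7 R:5>4 S:5>2 T:9>6)
P2 drop P (R beats it: A:10>8 C:9>6)
P2 drop Q (R beats it: A:10>6 C:9>8)
P2 drop S (R beats it: A:10>0 C:9>2)
P1→{A,C} P2→{R,T}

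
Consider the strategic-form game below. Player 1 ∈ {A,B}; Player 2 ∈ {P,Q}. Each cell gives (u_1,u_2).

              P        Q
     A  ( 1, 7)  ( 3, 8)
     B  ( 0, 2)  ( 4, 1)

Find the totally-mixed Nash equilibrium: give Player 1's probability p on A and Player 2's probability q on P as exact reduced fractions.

P1 indiff ⇒ q·1+(1-q)·3 = q·0+(1-q)·4 ⇒ q(1) = (1-q)(1) ⇒ q = 1/2
P2 indiff ⇒ p·7+(1-p)·2 = p·8+(1-p)·1 ⇒ p(-1) = (1-p)(-1) ⇒ p = 1/2

p=1/2, q=1/2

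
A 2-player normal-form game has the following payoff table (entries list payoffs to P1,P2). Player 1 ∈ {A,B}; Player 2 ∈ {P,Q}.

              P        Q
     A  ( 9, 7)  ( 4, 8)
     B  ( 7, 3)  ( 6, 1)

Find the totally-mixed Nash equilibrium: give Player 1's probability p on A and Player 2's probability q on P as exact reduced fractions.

p=2/3, q=1/2

P1 indiff ⇒ q·9+(1-q)·4 = q·7+(1-q)·6 ⇒ q(2) = (1-q)(2) ⇒ q = 1/2
P2 indiff ⇒ p·7+(1-p)·3 = p·8+(1-p)·1 ⇒ p(-1) = (1-p)(-2) ⇒ p = 2/3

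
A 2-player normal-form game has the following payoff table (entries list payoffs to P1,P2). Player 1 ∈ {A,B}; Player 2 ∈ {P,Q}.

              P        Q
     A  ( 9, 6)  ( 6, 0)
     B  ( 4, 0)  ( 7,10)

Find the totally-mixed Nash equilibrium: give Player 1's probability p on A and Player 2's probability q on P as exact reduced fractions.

P1 indiff ⇒ q·9+(1-q)·6 = q·4+(1-q)·7 ⇒ q(5) = (1-q)(1) ⇒ q = 1/6
P2 indiff ⇒ p·6+(1-p)·0 = p·0+(1-p)·10 ⇒ p(6) = (1-p)(10) ⇒ p = 5/8

P1 mixes 5/8 on A; P2 mixes 1/6 on P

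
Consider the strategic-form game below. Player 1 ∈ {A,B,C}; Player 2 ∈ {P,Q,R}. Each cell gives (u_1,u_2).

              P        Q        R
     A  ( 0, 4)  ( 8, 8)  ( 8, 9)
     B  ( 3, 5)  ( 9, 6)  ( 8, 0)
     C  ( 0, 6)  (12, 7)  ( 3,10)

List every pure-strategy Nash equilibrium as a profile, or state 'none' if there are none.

(A,P): not NE [P1→B gives 3>0; P2→R gives 9>4]
(A,Q): not NE [P1→C gives 12>8; P2→R gives 9>8]
(A,R): NE
(B,P): not NE [P2→Q gives 6>5]
(B,Q): not NE [P1→C gives 12>9]
(B,R): not NE [P2→Q gives 6>0]
(C,P): not NE [P1→B gives 3>0; P2→R gives 10>6]
(C,Q): not NE [P2→R gives 10>7]
(C,R): not NE [P1→B gives 8>3]

PSNE = {(A,R)}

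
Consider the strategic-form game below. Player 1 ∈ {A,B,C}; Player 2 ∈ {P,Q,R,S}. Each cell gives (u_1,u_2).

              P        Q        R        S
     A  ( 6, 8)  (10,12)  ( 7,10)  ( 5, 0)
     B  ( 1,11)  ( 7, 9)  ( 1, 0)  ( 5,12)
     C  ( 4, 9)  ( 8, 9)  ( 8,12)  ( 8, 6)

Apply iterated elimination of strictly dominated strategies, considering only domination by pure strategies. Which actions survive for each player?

Remaining: P1:{A,C} P2:{Q,R}

P1 drop B (C beats it: P:4>1 Q:8>7 R:8>1 S:8>5)
P2 drop P (R beats it: A:10>8 C:12>9)
P2 drop S (Q beats it: A:12>0 C:9>6)
P1→{A,C} P2→{Q,R}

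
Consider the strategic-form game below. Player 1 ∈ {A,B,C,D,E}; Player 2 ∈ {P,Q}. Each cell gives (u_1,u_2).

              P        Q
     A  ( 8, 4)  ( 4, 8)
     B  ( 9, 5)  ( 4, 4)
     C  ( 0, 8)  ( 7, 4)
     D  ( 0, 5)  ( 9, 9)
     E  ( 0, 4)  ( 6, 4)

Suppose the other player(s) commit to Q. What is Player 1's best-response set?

argmax u_1 = {D}

u_1(A vs Q) = 4
u_1(B vs Q) = 4
u_1(C vs Q) = 7
u_1(D vs Q) = 9
u_1(E vs Q) = 6
max payoff 9 at {D}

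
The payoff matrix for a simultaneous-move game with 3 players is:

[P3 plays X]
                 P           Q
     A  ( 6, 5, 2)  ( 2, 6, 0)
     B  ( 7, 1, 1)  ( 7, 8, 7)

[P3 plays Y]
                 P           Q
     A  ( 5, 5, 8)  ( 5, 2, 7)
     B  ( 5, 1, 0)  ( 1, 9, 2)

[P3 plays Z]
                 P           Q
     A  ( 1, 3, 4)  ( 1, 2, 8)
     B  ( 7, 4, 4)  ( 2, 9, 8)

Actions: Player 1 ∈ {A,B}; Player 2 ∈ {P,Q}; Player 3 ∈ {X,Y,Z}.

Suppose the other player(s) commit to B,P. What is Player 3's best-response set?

u_3(X vs B,P) = 1
u_3(Y vs B,P) = 0
u_3(Z vs B,P) = 4
max payoff 4 at {Z}

P3 best: {Z}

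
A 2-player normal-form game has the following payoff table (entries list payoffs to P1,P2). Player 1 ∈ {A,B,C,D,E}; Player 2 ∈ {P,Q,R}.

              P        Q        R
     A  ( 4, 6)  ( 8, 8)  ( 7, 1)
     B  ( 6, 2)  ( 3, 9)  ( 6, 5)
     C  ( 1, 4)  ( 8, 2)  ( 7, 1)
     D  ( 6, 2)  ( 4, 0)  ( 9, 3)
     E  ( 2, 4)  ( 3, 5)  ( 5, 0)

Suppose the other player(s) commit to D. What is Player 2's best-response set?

u_2(P vs D) = 2
u_2(Q vs D) = 0
u_2(R vs D) = 3
max payoff 3 at {R}

BR_2 = {R}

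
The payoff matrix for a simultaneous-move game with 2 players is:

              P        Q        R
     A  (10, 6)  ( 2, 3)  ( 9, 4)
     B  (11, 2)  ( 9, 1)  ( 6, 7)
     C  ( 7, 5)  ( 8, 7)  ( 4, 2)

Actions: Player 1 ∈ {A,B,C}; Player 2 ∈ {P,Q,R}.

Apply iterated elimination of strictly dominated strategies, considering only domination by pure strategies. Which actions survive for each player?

P1 drop C (B beats it: P:11>7 Q:9>8 R:6>4)
P2 drop Q (P beats it: A:6>3 B:2>1)
P1→{A,B} P2→{P,R}

Survivors P1:{A,B} P2:{P,R}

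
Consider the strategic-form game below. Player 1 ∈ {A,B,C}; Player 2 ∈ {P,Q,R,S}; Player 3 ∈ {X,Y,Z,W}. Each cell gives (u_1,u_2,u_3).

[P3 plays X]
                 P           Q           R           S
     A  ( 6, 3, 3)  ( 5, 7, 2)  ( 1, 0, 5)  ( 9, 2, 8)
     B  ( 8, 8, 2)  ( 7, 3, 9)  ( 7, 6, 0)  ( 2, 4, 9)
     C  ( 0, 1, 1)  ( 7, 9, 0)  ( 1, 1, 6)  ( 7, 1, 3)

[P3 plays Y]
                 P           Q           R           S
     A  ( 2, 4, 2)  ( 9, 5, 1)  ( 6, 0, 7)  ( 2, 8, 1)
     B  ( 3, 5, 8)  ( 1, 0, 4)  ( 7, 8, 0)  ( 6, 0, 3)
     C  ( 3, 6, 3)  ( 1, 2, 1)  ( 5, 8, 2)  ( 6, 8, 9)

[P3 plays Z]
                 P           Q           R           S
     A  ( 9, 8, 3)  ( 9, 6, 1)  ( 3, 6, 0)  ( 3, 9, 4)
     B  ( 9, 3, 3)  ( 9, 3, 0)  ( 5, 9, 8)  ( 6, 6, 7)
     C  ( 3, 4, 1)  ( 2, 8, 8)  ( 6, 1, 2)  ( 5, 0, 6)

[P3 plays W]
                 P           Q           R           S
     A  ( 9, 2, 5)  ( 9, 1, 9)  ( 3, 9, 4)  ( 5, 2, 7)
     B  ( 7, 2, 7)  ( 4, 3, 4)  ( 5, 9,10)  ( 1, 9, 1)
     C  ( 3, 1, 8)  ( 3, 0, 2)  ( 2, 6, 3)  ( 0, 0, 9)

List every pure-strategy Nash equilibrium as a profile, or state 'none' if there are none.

PSNE = {(B,R,W), (C,S,Y)}

(A,P,X): not NE [P1→B gives 8>6; P2→Q gives 7>3; P3→W gives 5>3]
(A,P,Y): not NE [P1→C gives 3>2; P2→S gives 8>4; P3→W gives 5>2]
(A,P,Z): not NE [P2→S gives 9>8; P3→W gives 5>3]
(A,P,W): not NE [P2→R gives 9>2]
(A,Q,X): not NE [P1→C gives 7>5; P3→W gives 9>2]
(A,Q,Y): not NE [P2→S gives 8>5; P3→W gives 9>1]
(A,Q,Z): not NE [P2→S gives 9>6; P3→W gives 9>1]
(A,Q,W): not NE [P2→R gives 9>1]
(A,R,X): not NE [P1→B gives 7>1; P2→Q gives 7>0; P3→Y gives 7>5]
(A,R,Y): not NE [P1→B gives 7>6; P2→S gives 8>0]
(A,R,Z): not NE [P1→C gives 6>3; P2→S gives 9>6; P3→Y gives 7>0]
(A,R,W): not NE [P1→B gives 5>3; P3→Y gives 7>4]
(A,S,X): not NE [P2→Q gives 7>2]
(A,S,Y): not NE [P1→C gives 6>2; P3→X gives 8>1]
(A,S,Z): not NE [P1→B gives 6>3; P3→X gives 8>4]
(A,S,W): not NE [P2→R gives 9>2; P3→X gives 8>7]
(B,P,X): not NE [P3→Y gives 8>2]
(B,P,Y): not NE [P2→R gives 8>5]
(B,P,Z): not NE [P2→R gives 9>3; P3→Y gives 8>3]
(B,P,W): not NE [P1→A gives 9>7; P2→S gives 9>2; P3→Y gives 8>7]
(B,Q,X): not NE [P2→P gives 8>3]
(B,Q,Y): not NE [P1→A gives 9>1; P2→R gives 8>0; P3→X gives 9>4]
(B,Q,Z): not NE [P2→R gives 9>3; P3→X gives 9>0]
(B,Q,W): not NE [P1→A gives 9>4; P2→S gives 9>3; P3→X gives 9>4]
(B,R,X): not NE [P2→P gives 8>6; P3→W gives 10>0]
(B,R,Y): not NE [P3→W gives 10>0]
(B,R,Z): not NE [P1→C gives 6>5; P3→W gives 10>8]
(B,R,W): NE
(B,S,X): not NE [P1→A gives 9>2; P2→P gives 8>4]
(B,S,Y): not NE [P2→R gives 8>0; P3→X gives 9>3]
(B,S,Z): not NE [P2→R gives 9>6; P3→X gives 9>7]
(B,S,W): not NE [P1→A gives 5>1; P3→X gives 9>1]
(C,P,X): not NE [P1→B gives 8>0; P2→Q gives 9>1; P3→W gives 8>1]
(C,P,Y): not NE [P2→S gives 8>6; P3→W gives 8>3]
(C,P,Z): not NE [P1→B gives 9>3; P2→Q gives 8>4; P3→W gives 8>1]
(C,P,W): not NE [P1→A gives 9>3; P2→R gives 6>1]
(C,Q,X): not NE [P3→Z gives 8>0]
(C,Q,Y): not NE [P1→A gives 9>1; P2→S gives 8>2; P3→Z gives 8>1]
(C,Q,Z): not NE [P1→B gives 9>2]
(C,Q,W): not NE [P1→A gives 9>3; P2→R gives 6>0; P3→Z gives 8>2]
(C,R,X): not NE [P1→B gives 7>1; P2→Q gives 9>1]
(C,R,Y): not NE [P1→B gives 7>5; P3→X gives 6>2]
(C,R,Z): not NE [P2→Q gives 8>1; P3→X gives 6>2]
(C,R,W): not NE [P1→B gives 5>2; P3→X gives 6>3]
(C,S,X): not NE [P1→A gives 9>7; P2→Q gives 9>1; P3→W gives 9>3]
(C,S,Y): NE
(C,S,Z): not NE [P1→B gives 6>5; P2→Q gives 8>0; P3→W gives 9>6]
(C,S,W): not NE [P1→A gives 5>0; P2→R gives 6>0]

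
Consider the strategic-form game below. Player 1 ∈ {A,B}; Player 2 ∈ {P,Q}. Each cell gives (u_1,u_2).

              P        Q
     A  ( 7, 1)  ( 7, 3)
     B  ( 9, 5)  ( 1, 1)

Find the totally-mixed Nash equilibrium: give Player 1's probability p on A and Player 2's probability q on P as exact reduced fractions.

(p,q) = (2/3, 3/4)

P1 indiff ⇒ q·7+(1-q)·7 = q·9+(1-q)·1 ⇒ q(-2) = (1-q)(-6) ⇒ q = 3/4
P2 indiff ⇒ p·1+(1-p)·5 = p·3+(1-p)·1 ⇒ p(-2) = (1-p)(-4) ⇒ p = 2/3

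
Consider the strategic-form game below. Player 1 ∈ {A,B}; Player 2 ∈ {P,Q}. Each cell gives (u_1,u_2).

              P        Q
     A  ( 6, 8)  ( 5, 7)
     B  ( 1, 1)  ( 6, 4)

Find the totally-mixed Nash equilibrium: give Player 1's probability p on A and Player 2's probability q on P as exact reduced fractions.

P1 indiff ⇒ q·6+(1-q)·5 = q·1+(1-q)·6 ⇒ q(5) = (1-q)(1) ⇒ q = 1/6
P2 indiff ⇒ p·8+(1-p)·1 = p·7+(1-p)·4 ⇒ p(1) = (1-p)(3) ⇒ p = 3/4

P1 mixes 3/4 on A; P2 mixes 1/6 on P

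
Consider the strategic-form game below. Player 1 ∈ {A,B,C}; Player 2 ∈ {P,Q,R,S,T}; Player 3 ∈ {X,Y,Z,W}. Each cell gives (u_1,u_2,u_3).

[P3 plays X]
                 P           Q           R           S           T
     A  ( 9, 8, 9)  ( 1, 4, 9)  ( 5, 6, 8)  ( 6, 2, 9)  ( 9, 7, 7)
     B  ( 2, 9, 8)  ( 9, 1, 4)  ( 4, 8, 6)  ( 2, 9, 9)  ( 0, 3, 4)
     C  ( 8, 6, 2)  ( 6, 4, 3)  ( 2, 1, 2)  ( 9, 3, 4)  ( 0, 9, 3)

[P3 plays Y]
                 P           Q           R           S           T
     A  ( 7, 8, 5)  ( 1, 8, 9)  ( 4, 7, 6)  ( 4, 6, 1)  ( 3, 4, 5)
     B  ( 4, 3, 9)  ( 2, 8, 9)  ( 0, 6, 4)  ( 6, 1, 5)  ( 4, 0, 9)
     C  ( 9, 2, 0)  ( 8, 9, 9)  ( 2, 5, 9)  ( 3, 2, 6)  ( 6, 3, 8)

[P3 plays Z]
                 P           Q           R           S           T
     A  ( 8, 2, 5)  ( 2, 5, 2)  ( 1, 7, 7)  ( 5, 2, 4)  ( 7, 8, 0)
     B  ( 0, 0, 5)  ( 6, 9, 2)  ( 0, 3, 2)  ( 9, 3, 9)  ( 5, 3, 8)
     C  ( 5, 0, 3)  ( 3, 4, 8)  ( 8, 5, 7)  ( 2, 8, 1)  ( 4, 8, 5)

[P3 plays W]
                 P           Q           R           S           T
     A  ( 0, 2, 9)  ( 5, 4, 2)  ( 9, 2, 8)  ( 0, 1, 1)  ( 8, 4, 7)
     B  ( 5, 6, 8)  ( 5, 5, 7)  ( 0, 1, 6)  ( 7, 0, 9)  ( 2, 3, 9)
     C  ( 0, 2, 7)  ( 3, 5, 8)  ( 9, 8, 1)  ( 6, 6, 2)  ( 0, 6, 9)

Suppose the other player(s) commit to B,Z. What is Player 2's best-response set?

argmax u_2 = {Q}

u_2(P vs B,Z) = 0
u_2(Q vs B,Z) = 9
u_2(R vs B,Z) = 3
u_2(S vs B,Z) = 3
u_2(T vs B,Z) = 3
max payoff 9 at {Q}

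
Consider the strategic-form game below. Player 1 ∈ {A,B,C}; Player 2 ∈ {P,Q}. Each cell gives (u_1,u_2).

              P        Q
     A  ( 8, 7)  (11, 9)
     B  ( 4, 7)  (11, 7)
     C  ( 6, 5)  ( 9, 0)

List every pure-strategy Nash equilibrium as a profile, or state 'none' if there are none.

(A,P): not NE [P2→Q gives 9>7]
(A,Q): NE
(B,P): not NE [P1→A gives 8>4]
(B,Q): NE
(C,P): not NE [P1→A gives 8>6]
(C,Q): not NE [P1→B gives 11>9; P2→P gives 5>0]

PSNE = {(A,Q), (B,Q)}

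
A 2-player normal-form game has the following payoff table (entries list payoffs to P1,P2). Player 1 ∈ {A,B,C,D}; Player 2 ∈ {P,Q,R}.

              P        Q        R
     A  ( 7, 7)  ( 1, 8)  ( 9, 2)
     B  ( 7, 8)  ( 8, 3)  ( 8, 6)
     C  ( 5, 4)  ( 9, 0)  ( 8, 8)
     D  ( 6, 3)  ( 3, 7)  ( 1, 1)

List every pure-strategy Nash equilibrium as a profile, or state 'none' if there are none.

(A,P): not NE [P2→Q gives 8>7]
(A,Q): not NE [P1→C gives 9>1]
(A,R): not NE [P2→Q gives 8>2]
(B,P): NE
(B,Q): not NE [P1→C gives 9>8; P2→P gives 8>3]
(B,R): not NE [P1→A gives 9>8; P2→P gives 8>6]
(C,P): not NE [P1→B gives 7>5; P2→R gives 8>4]
(C,Q): not NE [P2→R gives 8>0]
(C,R): not NE [P1→A gives 9>8]
(D,P): not NE [P1→B gives 7>6; P2→Q gives 7>3]
(D,Q): not NE [P1→C gives 9>3]
(D,R): not NE [P1→A gives 9>1; P2→Q gives 7>1]

PSNE = {(B,P)}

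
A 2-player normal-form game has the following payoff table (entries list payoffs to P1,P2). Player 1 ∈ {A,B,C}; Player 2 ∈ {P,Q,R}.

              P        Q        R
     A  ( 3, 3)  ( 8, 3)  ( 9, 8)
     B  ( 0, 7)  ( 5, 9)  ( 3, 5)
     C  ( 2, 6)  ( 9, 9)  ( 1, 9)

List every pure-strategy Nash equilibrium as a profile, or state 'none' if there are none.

PSNE = {(A,R), (C,Q)}

(A,P): not NE [P2→R gives 8>3]
(A,Q): not NE [P1→C gives 9>8; P2→R gives 8>3]
(A,R): NE
(B,P): not NE [P1→A gives 3>0; P2→Q gives 9>7]
(B,Q): not NE [P1→C gives 9>5]
(B,R): not NE [P1→A gives 9>3; P2→Q gives 9>5]
(C,P): not NE [P1→A gives 3>2; P2→R gives 9>6]
(C,Q): NE
(C,R): not NE [P1→A gives 9>1]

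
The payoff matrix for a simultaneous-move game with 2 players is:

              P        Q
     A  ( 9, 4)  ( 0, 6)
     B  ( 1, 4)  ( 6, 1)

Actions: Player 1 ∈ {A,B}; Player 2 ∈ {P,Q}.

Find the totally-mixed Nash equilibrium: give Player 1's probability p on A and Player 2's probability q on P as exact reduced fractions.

P1 indiff ⇒ q·9+(1-q)·0 = q·1+(1-q)·6 ⇒ q(8) = (1-q)(6) ⇒ q = 3/7
P2 indiff ⇒ p·4+(1-p)·4 = p·6+(1-p)·1 ⇒ p(-2) = (1-p)(-3) ⇒ p = 3/5

p=3/5, q=3/7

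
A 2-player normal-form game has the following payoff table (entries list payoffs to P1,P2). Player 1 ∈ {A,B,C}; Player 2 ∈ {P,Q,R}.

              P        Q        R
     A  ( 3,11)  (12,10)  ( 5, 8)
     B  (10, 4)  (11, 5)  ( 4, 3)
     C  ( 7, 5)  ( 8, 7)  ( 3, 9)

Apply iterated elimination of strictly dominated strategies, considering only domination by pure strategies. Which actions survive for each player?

Remaining: P1:{A,B} P2:{P,Q}

P1 drop C (B beats it: P:10>7 Q:11>8 R:4>3)
P2 drop R (P beats it: A:11>8 B:4>3)
P1→{A,B} P2→{P,Q}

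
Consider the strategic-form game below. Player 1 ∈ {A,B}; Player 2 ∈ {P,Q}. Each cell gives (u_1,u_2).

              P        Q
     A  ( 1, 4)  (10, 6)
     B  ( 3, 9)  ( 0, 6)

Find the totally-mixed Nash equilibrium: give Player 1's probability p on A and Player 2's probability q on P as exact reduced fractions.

(p,q) = (3/5, 5/6)

P1 indiff ⇒ q·1+(1-q)·10 = q·3+(1-q)·0 ⇒ q(-2) = (1-q)(-10) ⇒ q = 5/6
P2 indiff ⇒ p·4+(1-p)·9 = p·6+(1-p)·6 ⇒ p(-2) = (1-p)(-3) ⇒ p = 3/5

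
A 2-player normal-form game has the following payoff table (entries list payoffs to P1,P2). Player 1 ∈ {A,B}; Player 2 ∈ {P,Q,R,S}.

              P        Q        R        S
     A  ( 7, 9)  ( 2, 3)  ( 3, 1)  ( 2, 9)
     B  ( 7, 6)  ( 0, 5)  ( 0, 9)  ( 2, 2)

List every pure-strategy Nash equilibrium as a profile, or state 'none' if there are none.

(A,P): NE
(A,Q): not NE [P2→S gives 9>3]
(A,R): not NE [P2→S gives 9>1]
(A,S): NE
(B,P): not NE [P2→R gives 9>6]
(B,Q): not NE [P1→A gives 2>0; P2→R gives 9>5]
(B,R): not NE [P1→A gives 3>0]
(B,S): not NE [P2→R gives 9>2]

NE set: (A,P), (A,S)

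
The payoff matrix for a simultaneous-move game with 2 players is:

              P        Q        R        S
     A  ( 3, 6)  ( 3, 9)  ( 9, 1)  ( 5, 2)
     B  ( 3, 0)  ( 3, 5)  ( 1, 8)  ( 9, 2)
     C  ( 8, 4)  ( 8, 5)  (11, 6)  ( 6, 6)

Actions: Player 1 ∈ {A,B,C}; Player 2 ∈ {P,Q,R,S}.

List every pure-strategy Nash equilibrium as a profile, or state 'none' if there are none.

(A,P): not NE [P1→C gives 8>3; P2→Q gives 9>6]
(A,Q): not NE [P1→C gives 8>3]
(A,R): not NE [P1→C gives 11>9; P2→Q gives 9>1]
(A,S): not NE [P1→B gives 9>5; P2→Q gives 9>2]
(B,P): not NE [P1→C gives 8>3; P2→R gives 8>0]
(B,Q): not NE [P1→C gives 8>3; P2→R gives 8>5]
(B,R): not NE [P1→C gives 11>1]
(B,S): not NE [P2→R gives 8>2]
(C,P): not NE [P2→S gives 6>4]
(C,Q): not NE [P2→S gives 6>5]
(C,R): NE
(C,S): not NE [P1→B gives 9>6]

NE set: (C,R)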